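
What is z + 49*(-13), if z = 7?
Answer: -630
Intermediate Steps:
z + 49*(-13) = 7 + 49*(-13) = 7 - 637 = -630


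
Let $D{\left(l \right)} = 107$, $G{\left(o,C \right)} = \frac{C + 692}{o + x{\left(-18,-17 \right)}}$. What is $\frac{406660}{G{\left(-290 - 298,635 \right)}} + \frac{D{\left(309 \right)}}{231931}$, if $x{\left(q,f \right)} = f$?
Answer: $- \frac{57061821436311}{307772437} \approx -1.854 \cdot 10^{5}$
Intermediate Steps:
$G{\left(o,C \right)} = \frac{692 + C}{-17 + o}$ ($G{\left(o,C \right)} = \frac{C + 692}{o - 17} = \frac{692 + C}{-17 + o}$)
$\frac{406660}{G{\left(-290 - 298,635 \right)}} + \frac{D{\left(309 \right)}}{231931} = \frac{406660}{\frac{1}{-17 - 588} \left(692 + 635\right)} + \frac{107}{231931} = \frac{406660}{\frac{1}{-17 - 588} \cdot 1327} + 107 \cdot \frac{1}{231931} = \frac{406660}{\frac{1}{-17 - 588} \cdot 1327} + \frac{107}{231931} = \frac{406660}{\frac{1}{-605} \cdot 1327} + \frac{107}{231931} = \frac{406660}{\left(- \frac{1}{605}\right) 1327} + \frac{107}{231931} = \frac{406660}{- \frac{1327}{605}} + \frac{107}{231931} = 406660 \left(- \frac{605}{1327}\right) + \frac{107}{231931} = - \frac{246029300}{1327} + \frac{107}{231931} = - \frac{57061821436311}{307772437}$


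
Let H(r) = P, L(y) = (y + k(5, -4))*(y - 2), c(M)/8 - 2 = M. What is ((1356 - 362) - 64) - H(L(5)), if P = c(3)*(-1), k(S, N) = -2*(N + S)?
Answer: 970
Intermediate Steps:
k(S, N) = -2*N - 2*S
c(M) = 16 + 8*M
P = -40 (P = (16 + 8*3)*(-1) = (16 + 24)*(-1) = 40*(-1) = -40)
L(y) = (-2 + y)² (L(y) = (y + (-2*(-4) - 2*5))*(y - 2) = (y + (8 - 10))*(-2 + y) = (y - 2)*(-2 + y) = (-2 + y)*(-2 + y) = (-2 + y)²)
H(r) = -40
((1356 - 362) - 64) - H(L(5)) = ((1356 - 362) - 64) - 1*(-40) = (994 - 64) + 40 = 930 + 40 = 970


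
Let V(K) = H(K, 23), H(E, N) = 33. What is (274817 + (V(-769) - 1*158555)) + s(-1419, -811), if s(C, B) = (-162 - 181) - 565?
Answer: 115387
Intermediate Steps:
s(C, B) = -908 (s(C, B) = -343 - 565 = -908)
V(K) = 33
(274817 + (V(-769) - 1*158555)) + s(-1419, -811) = (274817 + (33 - 1*158555)) - 908 = (274817 + (33 - 158555)) - 908 = (274817 - 158522) - 908 = 116295 - 908 = 115387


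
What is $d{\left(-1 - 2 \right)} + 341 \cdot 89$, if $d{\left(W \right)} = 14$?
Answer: $30363$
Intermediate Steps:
$d{\left(-1 - 2 \right)} + 341 \cdot 89 = 14 + 341 \cdot 89 = 14 + 30349 = 30363$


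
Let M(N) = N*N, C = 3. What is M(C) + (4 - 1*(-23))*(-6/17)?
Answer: -9/17 ≈ -0.52941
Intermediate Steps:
M(N) = N²
M(C) + (4 - 1*(-23))*(-6/17) = 3² + (4 - 1*(-23))*(-6/17) = 9 + (4 + 23)*(-6*1/17) = 9 + 27*(-6/17) = 9 - 162/17 = -9/17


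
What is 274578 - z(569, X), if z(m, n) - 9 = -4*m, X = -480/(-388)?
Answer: 276845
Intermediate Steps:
X = 120/97 (X = -480*(-1/388) = 120/97 ≈ 1.2371)
z(m, n) = 9 - 4*m
274578 - z(569, X) = 274578 - (9 - 4*569) = 274578 - (9 - 2276) = 274578 - 1*(-2267) = 274578 + 2267 = 276845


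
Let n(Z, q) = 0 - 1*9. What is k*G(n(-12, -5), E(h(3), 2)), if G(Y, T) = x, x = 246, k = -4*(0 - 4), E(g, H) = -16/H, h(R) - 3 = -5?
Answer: 3936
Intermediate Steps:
h(R) = -2 (h(R) = 3 - 5 = -2)
n(Z, q) = -9 (n(Z, q) = 0 - 9 = -9)
k = 16 (k = -4*(-4) = 16)
G(Y, T) = 246
k*G(n(-12, -5), E(h(3), 2)) = 16*246 = 3936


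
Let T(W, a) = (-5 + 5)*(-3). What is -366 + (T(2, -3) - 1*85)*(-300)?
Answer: 25134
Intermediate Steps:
T(W, a) = 0 (T(W, a) = 0*(-3) = 0)
-366 + (T(2, -3) - 1*85)*(-300) = -366 + (0 - 1*85)*(-300) = -366 + (0 - 85)*(-300) = -366 - 85*(-300) = -366 + 25500 = 25134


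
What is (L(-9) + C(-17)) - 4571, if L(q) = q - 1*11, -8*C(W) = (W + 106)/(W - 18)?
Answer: -1285391/280 ≈ -4590.7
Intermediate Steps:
C(W) = -(106 + W)/(8*(-18 + W)) (C(W) = -(W + 106)/(8*(W - 18)) = -(106 + W)/(8*(-18 + W)))
L(q) = -11 + q (L(q) = q - 11 = -11 + q)
(L(-9) + C(-17)) - 4571 = ((-11 - 9) + (-106 - 1*(-17))/(8*(-18 - 17))) - 4571 = (-20 + (⅛)*(-106 + 17)/(-35)) - 4571 = (-20 + (⅛)*(-1/35)*(-89)) - 4571 = (-20 + 89/280) - 4571 = -5511/280 - 4571 = -1285391/280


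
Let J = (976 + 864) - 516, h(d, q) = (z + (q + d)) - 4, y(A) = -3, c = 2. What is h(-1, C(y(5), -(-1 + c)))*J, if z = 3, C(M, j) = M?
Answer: -6620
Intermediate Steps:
h(d, q) = -1 + d + q (h(d, q) = (3 + (q + d)) - 4 = (3 + (d + q)) - 4 = (3 + d + q) - 4 = -1 + d + q)
J = 1324 (J = 1840 - 516 = 1324)
h(-1, C(y(5), -(-1 + c)))*J = (-1 - 1 - 3)*1324 = -5*1324 = -6620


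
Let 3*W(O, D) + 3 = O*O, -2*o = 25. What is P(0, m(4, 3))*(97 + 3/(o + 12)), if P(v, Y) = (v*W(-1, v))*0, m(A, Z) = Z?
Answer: 0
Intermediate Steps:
o = -25/2 (o = -½*25 = -25/2 ≈ -12.500)
W(O, D) = -1 + O²/3 (W(O, D) = -1 + (O*O)/3 = -1 + O²/3)
P(v, Y) = 0 (P(v, Y) = (v*(-1 + (⅓)*(-1)²))*0 = (v*(-1 + (⅓)*1))*0 = (v*(-1 + ⅓))*0 = (v*(-⅔))*0 = -2*v/3*0 = 0)
P(0, m(4, 3))*(97 + 3/(o + 12)) = 0*(97 + 3/(-25/2 + 12)) = 0*(97 + 3/(-½)) = 0*(97 + 3*(-2)) = 0*(97 - 6) = 0*91 = 0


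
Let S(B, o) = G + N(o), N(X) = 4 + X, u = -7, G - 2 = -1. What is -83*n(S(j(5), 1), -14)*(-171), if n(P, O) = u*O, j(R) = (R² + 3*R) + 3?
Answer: 1390914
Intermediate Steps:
G = 1 (G = 2 - 1 = 1)
j(R) = 3 + R² + 3*R
S(B, o) = 5 + o (S(B, o) = 1 + (4 + o) = 5 + o)
n(P, O) = -7*O
-83*n(S(j(5), 1), -14)*(-171) = -(-581)*(-14)*(-171) = -83*98*(-171) = -8134*(-171) = 1390914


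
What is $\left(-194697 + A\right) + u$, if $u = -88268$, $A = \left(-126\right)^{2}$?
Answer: $-267089$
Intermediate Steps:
$A = 15876$
$\left(-194697 + A\right) + u = \left(-194697 + 15876\right) - 88268 = -178821 - 88268 = -267089$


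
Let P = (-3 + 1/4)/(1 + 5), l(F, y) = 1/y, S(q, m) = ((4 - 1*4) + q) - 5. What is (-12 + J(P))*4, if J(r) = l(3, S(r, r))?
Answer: -6384/131 ≈ -48.733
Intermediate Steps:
S(q, m) = -5 + q (S(q, m) = ((4 - 4) + q) - 5 = (0 + q) - 5 = q - 5 = -5 + q)
P = -11/24 (P = (-3 + 1/4)/6 = -11/4*1/6 = -11/24 ≈ -0.45833)
J(r) = 1/(-5 + r)
(-12 + J(P))*4 = (-12 + 1/(-5 - 11/24))*4 = (-12 + 1/(-131/24))*4 = (-12 - 24/131)*4 = -1596/131*4 = -6384/131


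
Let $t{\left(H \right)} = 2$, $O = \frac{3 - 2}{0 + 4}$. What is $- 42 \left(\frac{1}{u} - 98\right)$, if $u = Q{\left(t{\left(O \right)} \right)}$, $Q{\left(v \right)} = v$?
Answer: $4095$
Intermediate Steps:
$O = \frac{1}{4}$ ($O = 1 \cdot \frac{1}{4} = \frac{1}{4} \approx 0.25$)
$u = 2$
$- 42 \left(\frac{1}{u} - 98\right) = - 42 \left(\frac{1}{2} - 98\right) = \left(-42\right) \left(- \frac{195}{2}\right) = 4095$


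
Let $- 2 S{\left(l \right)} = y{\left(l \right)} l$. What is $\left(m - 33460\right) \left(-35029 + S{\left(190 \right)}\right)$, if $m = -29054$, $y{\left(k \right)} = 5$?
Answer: $2219497056$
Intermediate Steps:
$S{\left(l \right)} = - \frac{5 l}{2}$
$\left(m - 33460\right) \left(-35029 + S{\left(190 \right)}\right) = \left(-29054 - 33460\right) \left(-35029 - 475\right) = - 62514 \left(-35029 - 475\right) = \left(-62514\right) \left(-35504\right) = 2219497056$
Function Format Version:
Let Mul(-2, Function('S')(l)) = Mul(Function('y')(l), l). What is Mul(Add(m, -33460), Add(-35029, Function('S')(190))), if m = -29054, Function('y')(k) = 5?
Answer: 2219497056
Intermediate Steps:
Function('S')(l) = Mul(Rational(-5, 2), l) (Function('S')(l) = Mul(Rational(-1, 2), Mul(5, l)) = Mul(Rational(-5, 2), l))
Mul(Add(m, -33460), Add(-35029, Function('S')(190))) = Mul(Add(-29054, -33460), Add(-35029, Mul(Rational(-5, 2), 190))) = Mul(-62514, Add(-35029, -475)) = Mul(-62514, -35504) = 2219497056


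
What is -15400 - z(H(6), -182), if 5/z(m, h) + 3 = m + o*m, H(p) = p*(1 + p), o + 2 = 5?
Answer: -508201/33 ≈ -15400.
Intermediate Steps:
o = 3 (o = -2 + 5 = 3)
z(m, h) = 5/(-3 + 4*m) (z(m, h) = 5/(-3 + (m + 3*m)) = 5/(-3 + 4*m))
-15400 - z(H(6), -182) = -15400 - 5/(-3 + 4*(6*(1 + 6))) = -15400 - 5/(-3 + 4*(6*7)) = -15400 - 5/(-3 + 4*42) = -15400 - 5/(-3 + 168) = -15400 - 5/165 = -15400 - 1*1/33 = -15400 - 1/33 = -508201/33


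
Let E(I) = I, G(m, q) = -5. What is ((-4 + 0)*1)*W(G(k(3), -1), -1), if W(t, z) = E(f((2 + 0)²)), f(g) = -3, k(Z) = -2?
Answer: 12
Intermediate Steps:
W(t, z) = -3
((-4 + 0)*1)*W(G(k(3), -1), -1) = ((-4 + 0)*1)*(-3) = -4*1*(-3) = -4*(-3) = 12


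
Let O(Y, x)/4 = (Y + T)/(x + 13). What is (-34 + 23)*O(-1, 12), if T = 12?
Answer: -484/25 ≈ -19.360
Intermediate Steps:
O(Y, x) = 4*(12 + Y)/(13 + x) (O(Y, x) = 4*((Y + 12)/(x + 13)) = 4*((12 + Y)/(13 + x)) = 4*(12 + Y)/(13 + x))
(-34 + 23)*O(-1, 12) = (-34 + 23)*(4*(12 - 1)/(13 + 12)) = -44*11/25 = -11*44/25 = -484/25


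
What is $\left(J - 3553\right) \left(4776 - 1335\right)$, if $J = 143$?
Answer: $-11733810$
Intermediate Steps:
$\left(J - 3553\right) \left(4776 - 1335\right) = \left(143 - 3553\right) \left(4776 - 1335\right) = \left(-3410\right) 3441 = -11733810$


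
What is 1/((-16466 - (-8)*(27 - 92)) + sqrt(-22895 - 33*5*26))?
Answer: -16986/288551381 - I*sqrt(27185)/288551381 ≈ -5.8866e-5 - 5.714e-7*I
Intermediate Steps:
1/((-16466 - (-8)*(27 - 92)) + sqrt(-22895 - 33*5*26)) = 1/((-16466 - (-8)*(-65)) + sqrt(-22895 - 165*26)) = 1/((-16466 - 1*520) + sqrt(-22895 - 4290)) = 1/((-16466 - 520) + sqrt(-27185)) = 1/(-16986 + I*sqrt(27185))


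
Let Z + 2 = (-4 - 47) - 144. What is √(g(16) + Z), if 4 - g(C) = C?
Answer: I*√209 ≈ 14.457*I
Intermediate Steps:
Z = -197 (Z = -2 + ((-4 - 47) - 144) = -2 + (-51 - 144) = -2 - 195 = -197)
g(C) = 4 - C
√(g(16) + Z) = √((4 - 1*16) - 197) = √((4 - 16) - 197) = √(-12 - 197) = √(-209) = I*√209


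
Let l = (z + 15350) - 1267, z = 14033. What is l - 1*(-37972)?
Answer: 66088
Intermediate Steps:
l = 28116 (l = (14033 + 15350) - 1267 = 29383 - 1267 = 28116)
l - 1*(-37972) = 28116 - 1*(-37972) = 28116 + 37972 = 66088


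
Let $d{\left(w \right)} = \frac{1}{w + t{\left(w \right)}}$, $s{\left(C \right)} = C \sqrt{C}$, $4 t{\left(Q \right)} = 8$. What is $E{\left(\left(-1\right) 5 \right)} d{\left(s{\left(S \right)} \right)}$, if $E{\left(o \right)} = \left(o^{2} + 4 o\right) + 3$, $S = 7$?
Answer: $- \frac{16}{339} + \frac{56 \sqrt{7}}{339} \approx 0.38986$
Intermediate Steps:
$t{\left(Q \right)} = 2$ ($t{\left(Q \right)} = \frac{1}{4} \cdot 8 = 2$)
$s{\left(C \right)} = C^{\frac{3}{2}}$
$d{\left(w \right)} = \frac{1}{2 + w}$ ($d{\left(w \right)} = \frac{1}{w + 2} = \frac{1}{2 + w}$)
$E{\left(o \right)} = 3 + o^{2} + 4 o$
$E{\left(\left(-1\right) 5 \right)} d{\left(s{\left(S \right)} \right)} = \frac{3 + \left(\left(-1\right) 5\right)^{2} + 4 \left(\left(-1\right) 5\right)}{2 + 7^{\frac{3}{2}}} = \frac{3 + \left(-5\right)^{2} + 4 \left(-5\right)}{2 + 7 \sqrt{7}} = \frac{3 + 25 - 20}{2 + 7 \sqrt{7}} = \frac{8}{2 + 7 \sqrt{7}}$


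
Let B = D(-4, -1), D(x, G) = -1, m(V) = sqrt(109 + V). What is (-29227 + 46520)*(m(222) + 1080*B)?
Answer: -18676440 + 17293*sqrt(331) ≈ -1.8362e+7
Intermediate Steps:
B = -1
(-29227 + 46520)*(m(222) + 1080*B) = (-29227 + 46520)*(sqrt(109 + 222) + 1080*(-1)) = 17293*(sqrt(331) - 1080) = 17293*(-1080 + sqrt(331)) = -18676440 + 17293*sqrt(331)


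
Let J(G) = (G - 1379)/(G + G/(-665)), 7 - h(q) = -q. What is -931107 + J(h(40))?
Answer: -7264718259/7802 ≈ -9.3114e+5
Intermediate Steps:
h(q) = 7 + q (h(q) = 7 - (-1)*q = 7 + q)
J(G) = 665*(-1379 + G)/(664*G) (J(G) = (-1379 + G)/(G + G*(-1/665)) = (-1379 + G)/(G - G/665) = (-1379 + G)/((664*G/665)) = (-1379 + G)*(665/(664*G)) = 665*(-1379 + G)/(664*G))
-931107 + J(h(40)) = -931107 + 665*(-1379 + (7 + 40))/(664*(7 + 40)) = -931107 + (665/664)*(-1379 + 47)/47 = -931107 + (665/664)*(1/47)*(-1332) = -931107 - 221445/7802 = -7264718259/7802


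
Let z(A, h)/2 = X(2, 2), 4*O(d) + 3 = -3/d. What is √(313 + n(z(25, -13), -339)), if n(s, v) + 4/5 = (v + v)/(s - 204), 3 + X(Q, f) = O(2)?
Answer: 3*√70165605/1415 ≈ 17.759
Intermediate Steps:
O(d) = -¾ - 3/(4*d) (O(d) = -¾ + (-3/d)/4 = -¾ - 3/(4*d))
X(Q, f) = -33/8 (X(Q, f) = -3 + (¾)*(-1 - 1*2)/2 = -3 + (¾)*(½)*(-1 - 2) = -3 + (¾)*(½)*(-3) = -3 - 9/8 = -33/8)
z(A, h) = -33/4 (z(A, h) = 2*(-33/8) = -33/4)
n(s, v) = -⅘ + 2*v/(-204 + s) (n(s, v) = -⅘ + (v + v)/(s - 204) = -⅘ + (2*v)/(-204 + s) = -⅘ + 2*v/(-204 + s))
√(313 + n(z(25, -13), -339)) = √(313 + 2*(408 - 2*(-33/4) + 5*(-339))/(5*(-204 - 33/4))) = √(313 + 2*(408 + 33/2 - 1695)/(5*(-849/4))) = √(313 + (⅖)*(-4/849)*(-2541/2)) = √(313 + 3388/1415) = √(446283/1415) = 3*√70165605/1415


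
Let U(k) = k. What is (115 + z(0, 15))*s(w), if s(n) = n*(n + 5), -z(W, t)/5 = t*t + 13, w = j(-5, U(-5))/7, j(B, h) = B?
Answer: 161250/49 ≈ 3290.8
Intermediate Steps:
w = -5/7 ≈ -0.71429
z(W, t) = -65 - 5*t**2 (z(W, t) = -5*(t*t + 13) = -5*(t**2 + 13) = -5*(13 + t**2) = -65 - 5*t**2)
s(n) = n*(5 + n)
(115 + z(0, 15))*s(w) = (115 + (-65 - 5*15**2))*(-5*(5 - 5/7)/7) = (115 + (-65 - 5*225))*(-5/7*30/7) = (115 + (-65 - 1125))*(-150/49) = (115 - 1190)*(-150/49) = -1075*(-150/49) = 161250/49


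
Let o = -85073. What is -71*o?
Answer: 6040183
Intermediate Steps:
-71*o = -71*(-85073) = 6040183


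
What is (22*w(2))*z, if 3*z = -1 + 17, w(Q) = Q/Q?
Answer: 352/3 ≈ 117.33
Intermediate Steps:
w(Q) = 1
z = 16/3 (z = (-1 + 17)/3 = (⅓)*16 = 16/3 ≈ 5.3333)
(22*w(2))*z = (22*1)*(16/3) = 22*(16/3) = 352/3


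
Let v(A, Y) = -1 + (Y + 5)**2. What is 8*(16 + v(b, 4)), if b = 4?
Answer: 768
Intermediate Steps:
v(A, Y) = -1 + (5 + Y)**2
8*(16 + v(b, 4)) = 8*(16 + (-1 + (5 + 4)**2)) = 8*(16 + (-1 + 9**2)) = 8*(16 + (-1 + 81)) = 8*(16 + 80) = 8*96 = 768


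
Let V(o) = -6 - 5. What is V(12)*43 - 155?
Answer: -628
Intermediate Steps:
V(o) = -11
V(12)*43 - 155 = -11*43 - 155 = -473 - 155 = -628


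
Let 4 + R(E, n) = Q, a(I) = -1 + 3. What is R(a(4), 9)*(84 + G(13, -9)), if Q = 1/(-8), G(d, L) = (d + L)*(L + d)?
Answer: -825/2 ≈ -412.50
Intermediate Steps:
a(I) = 2
G(d, L) = (L + d)² (G(d, L) = (L + d)*(L + d) = (L + d)²)
Q = -⅛ ≈ -0.12500
R(E, n) = -33/8 (R(E, n) = -4 - ⅛ = -33/8)
R(a(4), 9)*(84 + G(13, -9)) = -33*(84 + (-9 + 13)²)/8 = -33*(84 + 4²)/8 = -33*(84 + 16)/8 = -33/8*100 = -825/2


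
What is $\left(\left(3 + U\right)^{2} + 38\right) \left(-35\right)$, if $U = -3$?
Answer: $-1330$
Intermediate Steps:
$\left(\left(3 + U\right)^{2} + 38\right) \left(-35\right) = \left(\left(3 - 3\right)^{2} + 38\right) \left(-35\right) = \left(0^{2} + 38\right) \left(-35\right) = \left(0 + 38\right) \left(-35\right) = 38 \left(-35\right) = -1330$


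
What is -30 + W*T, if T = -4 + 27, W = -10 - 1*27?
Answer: -881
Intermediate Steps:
W = -37 (W = -10 - 27 = -37)
T = 23
-30 + W*T = -30 - 37*23 = -30 - 851 = -881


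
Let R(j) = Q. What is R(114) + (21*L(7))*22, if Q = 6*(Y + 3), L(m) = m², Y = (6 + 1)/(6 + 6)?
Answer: 45319/2 ≈ 22660.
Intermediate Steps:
Y = 7/12 ≈ 0.58333
Q = 43/2 (Q = 6*(7/12 + 3) = 6*(43/12) = 43/2 ≈ 21.500)
R(j) = 43/2
R(114) + (21*L(7))*22 = 43/2 + (21*7²)*22 = 43/2 + (21*49)*22 = 43/2 + 1029*22 = 43/2 + 22638 = 45319/2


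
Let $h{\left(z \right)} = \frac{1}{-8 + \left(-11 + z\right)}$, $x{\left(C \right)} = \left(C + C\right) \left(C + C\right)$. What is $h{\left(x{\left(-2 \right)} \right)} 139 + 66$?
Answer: $\frac{59}{3} \approx 19.667$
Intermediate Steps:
$x{\left(C \right)} = 4 C^{2}$ ($x{\left(C \right)} = 2 C 2 C = 4 C^{2}$)
$h{\left(z \right)} = \frac{1}{-19 + z}$
$h{\left(x{\left(-2 \right)} \right)} 139 + 66 = \frac{1}{-19 + 4 \left(-2\right)^{2}} \cdot 139 + 66 = \frac{1}{-19 + 4 \cdot 4} \cdot 139 + 66 = \frac{1}{-19 + 16} \cdot 139 + 66 = \frac{1}{-3} \cdot 139 + 66 = \left(- \frac{1}{3}\right) 139 + 66 = - \frac{139}{3} + 66 = \frac{59}{3}$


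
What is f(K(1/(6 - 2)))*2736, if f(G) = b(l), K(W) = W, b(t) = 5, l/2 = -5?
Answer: 13680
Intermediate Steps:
l = -10 (l = 2*(-5) = -10)
f(G) = 5
f(K(1/(6 - 2)))*2736 = 5*2736 = 13680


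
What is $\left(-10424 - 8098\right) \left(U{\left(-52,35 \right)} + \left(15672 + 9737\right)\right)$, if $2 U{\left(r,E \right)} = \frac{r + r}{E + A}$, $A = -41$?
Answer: $-470786022$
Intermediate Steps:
$U{\left(r,E \right)} = \frac{r}{-41 + E}$ ($U{\left(r,E \right)} = \frac{\left(r + r\right) \frac{1}{E - 41}}{2} = \frac{2 r \frac{1}{-41 + E}}{2} = \frac{r}{-41 + E}$)
$\left(-10424 - 8098\right) \left(U{\left(-52,35 \right)} + \left(15672 + 9737\right)\right) = \left(-10424 - 8098\right) \left(- \frac{52}{-41 + 35} + \left(15672 + 9737\right)\right) = \left(-10424 - 8098\right) \left(- \frac{52}{-6} + 25409\right) = \left(-10424 - 8098\right) \left(\left(-52\right) \left(- \frac{1}{6}\right) + 25409\right) = - 18522 \left(\frac{26}{3} + 25409\right) = \left(-18522\right) \frac{76253}{3} = -470786022$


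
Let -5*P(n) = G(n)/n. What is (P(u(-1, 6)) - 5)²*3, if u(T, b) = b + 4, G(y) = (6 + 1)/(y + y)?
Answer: 75210147/1000000 ≈ 75.210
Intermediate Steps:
G(y) = 7/(2*y) (G(y) = 7/((2*y)) = 7*(1/(2*y)) = 7/(2*y))
u(T, b) = 4 + b
P(n) = -7/(10*n²) (P(n) = -7/(2*n)/(5*n) = -7/(10*n²))
(P(u(-1, 6)) - 5)²*3 = (-7/(10*(4 + 6)²) - 5)²*3 = (-7/10/10² - 5)²*3 = (-7/10*1/100 - 5)²*3 = (-7/1000 - 5)²*3 = (-5007/1000)²*3 = (25070049/1000000)*3 = 75210147/1000000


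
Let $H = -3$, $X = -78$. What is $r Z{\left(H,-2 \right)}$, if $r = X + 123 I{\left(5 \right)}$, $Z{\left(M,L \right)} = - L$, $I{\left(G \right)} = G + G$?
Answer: $2304$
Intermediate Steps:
$I{\left(G \right)} = 2 G$
$r = 1152$ ($r = -78 + 123 \cdot 2 \cdot 5 = -78 + 123 \cdot 10 = -78 + 1230 = 1152$)
$r Z{\left(H,-2 \right)} = 1152 \left(\left(-1\right) \left(-2\right)\right) = 1152 \cdot 2 = 2304$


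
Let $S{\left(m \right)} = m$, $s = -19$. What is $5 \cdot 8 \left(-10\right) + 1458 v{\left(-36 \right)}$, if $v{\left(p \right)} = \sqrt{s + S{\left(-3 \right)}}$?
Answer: $-400 + 1458 i \sqrt{22} \approx -400.0 + 6838.6 i$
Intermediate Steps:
$v{\left(p \right)} = i \sqrt{22}$ ($v{\left(p \right)} = \sqrt{-19 - 3} = \sqrt{-22} = i \sqrt{22}$)
$5 \cdot 8 \left(-10\right) + 1458 v{\left(-36 \right)} = 5 \cdot 8 \left(-10\right) + 1458 i \sqrt{22} = 40 \left(-10\right) + 1458 i \sqrt{22} = -400 + 1458 i \sqrt{22}$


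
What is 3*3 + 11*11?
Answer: 130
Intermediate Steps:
3*3 + 11*11 = 9 + 121 = 130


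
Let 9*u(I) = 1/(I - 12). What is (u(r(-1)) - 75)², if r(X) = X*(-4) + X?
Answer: 36917776/6561 ≈ 5626.9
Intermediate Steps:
r(X) = -3*X (r(X) = -4*X + X = -3*X)
u(I) = 1/(9*(-12 + I)) (u(I) = 1/(9*(I - 12)) = 1/(9*(-12 + I)))
(u(r(-1)) - 75)² = (1/(9*(-12 - 3*(-1))) - 75)² = (1/(9*(-12 + 3)) - 75)² = ((⅑)/(-9) - 75)² = ((⅑)*(-⅑) - 75)² = (-1/81 - 75)² = (-6076/81)² = 36917776/6561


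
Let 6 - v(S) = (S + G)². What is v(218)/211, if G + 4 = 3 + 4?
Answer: -48835/211 ≈ -231.45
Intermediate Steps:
G = 3 (G = -4 + (3 + 4) = -4 + 7 = 3)
v(S) = 6 - (3 + S)² (v(S) = 6 - (S + 3)² = 6 - (3 + S)²)
v(218)/211 = (6 - (3 + 218)²)/211 = (6 - 1*221²)*(1/211) = (6 - 1*48841)*(1/211) = (6 - 48841)*(1/211) = -48835*1/211 = -48835/211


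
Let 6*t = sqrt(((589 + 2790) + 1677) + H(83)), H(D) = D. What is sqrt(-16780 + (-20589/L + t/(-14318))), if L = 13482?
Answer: sqrt(-17370100885040620962 - 36145855431*sqrt(571))/32172546 ≈ 129.54*I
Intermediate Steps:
t = sqrt(571)/2 (t = sqrt(((589 + 2790) + 1677) + 83)/6 = sqrt((3379 + 1677) + 83)/6 = sqrt(5056 + 83)/6 = sqrt(5139)/6 = (3*sqrt(571))/6 = sqrt(571)/2 ≈ 11.948)
sqrt(-16780 + (-20589/L + t/(-14318))) = sqrt(-16780 + (-20589/13482 + (sqrt(571)/2)/(-14318))) = sqrt(-16780 + (-20589*1/13482 + (sqrt(571)/2)*(-1/14318))) = sqrt(-16780 + (-6863/4494 - sqrt(571)/28636)) = sqrt(-75416183/4494 - sqrt(571)/28636)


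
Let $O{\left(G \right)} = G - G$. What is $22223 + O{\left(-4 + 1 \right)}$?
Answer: $22223$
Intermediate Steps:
$O{\left(G \right)} = 0$
$22223 + O{\left(-4 + 1 \right)} = 22223 + 0 = 22223$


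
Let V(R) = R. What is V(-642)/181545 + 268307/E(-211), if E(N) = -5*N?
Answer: 3247274467/12768665 ≈ 254.32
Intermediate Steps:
V(-642)/181545 + 268307/E(-211) = -642/181545 + 268307/((-5*(-211))) = -642*1/181545 + 268307/1055 = -214/60515 + 268307*(1/1055) = -214/60515 + 268307/1055 = 3247274467/12768665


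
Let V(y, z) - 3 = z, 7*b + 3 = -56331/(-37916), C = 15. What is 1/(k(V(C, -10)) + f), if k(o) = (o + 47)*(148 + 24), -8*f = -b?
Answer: 2123296/14608219063 ≈ 0.00014535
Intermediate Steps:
b = -57417/265412 (b = -3/7 + (-56331/(-37916))/7 = -3/7 + (-56331*(-1/37916))/7 = -3/7 + (⅐)*(56331/37916) = -3/7 + 56331/265412 = -57417/265412 ≈ -0.21633)
V(y, z) = 3 + z
f = -57417/2123296 (f = -(-1)*(-57417)/(8*265412) = -⅛*57417/265412 = -57417/2123296 ≈ -0.027041)
k(o) = 8084 + 172*o (k(o) = (47 + o)*172 = 8084 + 172*o)
1/(k(V(C, -10)) + f) = 1/((8084 + 172*(3 - 10)) - 57417/2123296) = 1/((8084 + 172*(-7)) - 57417/2123296) = 1/((8084 - 1204) - 57417/2123296) = 1/(6880 - 57417/2123296) = 1/(14608219063/2123296) = 2123296/14608219063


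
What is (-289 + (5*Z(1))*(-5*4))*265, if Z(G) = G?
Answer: -103085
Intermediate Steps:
(-289 + (5*Z(1))*(-5*4))*265 = (-289 + (5*1)*(-5*4))*265 = (-289 + 5*(-20))*265 = (-289 - 100)*265 = -389*265 = -103085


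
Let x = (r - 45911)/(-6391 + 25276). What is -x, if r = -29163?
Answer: 75074/18885 ≈ 3.9753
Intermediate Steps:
x = -75074/18885 (x = (-29163 - 45911)/(-6391 + 25276) = -75074/18885 ≈ -3.9753)
-x = -1*(-75074/18885) = 75074/18885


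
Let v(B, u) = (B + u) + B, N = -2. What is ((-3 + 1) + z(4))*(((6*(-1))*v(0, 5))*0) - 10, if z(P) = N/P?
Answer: -10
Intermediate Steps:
v(B, u) = u + 2*B
z(P) = -2/P
((-3 + 1) + z(4))*(((6*(-1))*v(0, 5))*0) - 10 = ((-3 + 1) - 2/4)*(((6*(-1))*(5 + 2*0))*0) - 10 = (-2 - 2*¼)*(-6*(5 + 0)*0) - 10 = (-2 - ½)*(-6*5*0) - 10 = -(-75)*0 - 10 = -5/2*0 - 10 = 0 - 10 = -10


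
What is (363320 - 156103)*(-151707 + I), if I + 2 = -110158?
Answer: -54263294139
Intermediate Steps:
I = -110160 (I = -2 - 110158 = -110160)
(363320 - 156103)*(-151707 + I) = (363320 - 156103)*(-151707 - 110160) = 207217*(-261867) = -54263294139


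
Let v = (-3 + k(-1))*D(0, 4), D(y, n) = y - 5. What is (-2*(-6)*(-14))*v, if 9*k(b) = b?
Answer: -7840/3 ≈ -2613.3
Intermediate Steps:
D(y, n) = -5 + y
k(b) = b/9
v = 140/9 (v = (-3 + (⅑)*(-1))*(-5 + 0) = (-3 - ⅑)*(-5) = -28/9*(-5) = 140/9 ≈ 15.556)
(-2*(-6)*(-14))*v = (-2*(-6)*(-14))*(140/9) = (12*(-14))*(140/9) = -168*140/9 = -7840/3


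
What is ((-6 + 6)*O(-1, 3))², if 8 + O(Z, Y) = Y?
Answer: 0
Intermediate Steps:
O(Z, Y) = -8 + Y
((-6 + 6)*O(-1, 3))² = ((-6 + 6)*(-8 + 3))² = (0*(-5))² = 0² = 0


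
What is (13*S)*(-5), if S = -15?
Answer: 975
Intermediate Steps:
(13*S)*(-5) = (13*(-15))*(-5) = -195*(-5) = 975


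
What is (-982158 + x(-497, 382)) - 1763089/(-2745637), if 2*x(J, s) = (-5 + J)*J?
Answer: -2354137602718/2745637 ≈ -8.5741e+5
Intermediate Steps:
x(J, s) = J*(-5 + J)/2 (x(J, s) = ((-5 + J)*J)/2 = (J*(-5 + J))/2 = J*(-5 + J)/2)
(-982158 + x(-497, 382)) - 1763089/(-2745637) = (-982158 + (1/2)*(-497)*(-5 - 497)) - 1763089/(-2745637) = (-982158 + (1/2)*(-497)*(-502)) - 1763089*(-1/2745637) = (-982158 + 124747) + 1763089/2745637 = -857411 + 1763089/2745637 = -2354137602718/2745637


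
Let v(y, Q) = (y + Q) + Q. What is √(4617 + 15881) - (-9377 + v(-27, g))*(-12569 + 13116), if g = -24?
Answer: 5170244 + √20498 ≈ 5.1704e+6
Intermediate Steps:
v(y, Q) = y + 2*Q (v(y, Q) = (Q + y) + Q = y + 2*Q)
√(4617 + 15881) - (-9377 + v(-27, g))*(-12569 + 13116) = √(4617 + 15881) - (-9377 + (-27 + 2*(-24)))*(-12569 + 13116) = √20498 - (-9377 + (-27 - 48))*547 = √20498 - (-9377 - 75)*547 = √20498 - (-9452)*547 = √20498 - 1*(-5170244) = √20498 + 5170244 = 5170244 + √20498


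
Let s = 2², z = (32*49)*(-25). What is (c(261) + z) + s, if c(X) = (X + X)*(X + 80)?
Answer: 138806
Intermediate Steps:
z = -39200 (z = 1568*(-25) = -39200)
s = 4
c(X) = 2*X*(80 + X) (c(X) = (2*X)*(80 + X) = 2*X*(80 + X))
(c(261) + z) + s = (2*261*(80 + 261) - 39200) + 4 = (2*261*341 - 39200) + 4 = (178002 - 39200) + 4 = 138802 + 4 = 138806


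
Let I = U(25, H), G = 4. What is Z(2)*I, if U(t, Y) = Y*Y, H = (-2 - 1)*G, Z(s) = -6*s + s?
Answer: -1440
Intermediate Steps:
Z(s) = -5*s
H = -12 (H = (-2 - 1)*4 = -3*4 = -12)
U(t, Y) = Y²
I = 144 (I = (-12)² = 144)
Z(2)*I = -5*2*144 = -10*144 = -1440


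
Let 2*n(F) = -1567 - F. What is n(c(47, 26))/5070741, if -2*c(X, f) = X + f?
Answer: -3061/20282964 ≈ -0.00015091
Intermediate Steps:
c(X, f) = -X/2 - f/2 (c(X, f) = -(X + f)/2 = -X/2 - f/2)
n(F) = -1567/2 - F/2 (n(F) = (-1567 - F)/2 = -1567/2 - F/2)
n(c(47, 26))/5070741 = (-1567/2 - (-½*47 - ½*26)/2)/5070741 = (-1567/2 - (-47/2 - 13)/2)*(1/5070741) = (-1567/2 - ½*(-73/2))*(1/5070741) = (-1567/2 + 73/4)*(1/5070741) = -3061/4*1/5070741 = -3061/20282964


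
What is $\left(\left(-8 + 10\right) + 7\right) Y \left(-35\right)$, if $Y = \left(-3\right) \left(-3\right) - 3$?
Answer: $-1890$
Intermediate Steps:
$Y = 6$ ($Y = 9 - 3 = 6$)
$\left(\left(-8 + 10\right) + 7\right) Y \left(-35\right) = \left(\left(-8 + 10\right) + 7\right) 6 \left(-35\right) = \left(2 + 7\right) 6 \left(-35\right) = 9 \cdot 6 \left(-35\right) = 54 \left(-35\right) = -1890$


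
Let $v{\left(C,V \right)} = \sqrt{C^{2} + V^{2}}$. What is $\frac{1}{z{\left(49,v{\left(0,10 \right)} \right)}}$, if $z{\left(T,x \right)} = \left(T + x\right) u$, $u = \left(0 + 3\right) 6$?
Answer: $\frac{1}{1062} \approx 0.00094162$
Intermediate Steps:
$u = 18$ ($u = 3 \cdot 6 = 18$)
$z{\left(T,x \right)} = 18 T + 18 x$ ($z{\left(T,x \right)} = \left(T + x\right) 18 = 18 T + 18 x$)
$\frac{1}{z{\left(49,v{\left(0,10 \right)} \right)}} = \frac{1}{18 \cdot 49 + 18 \sqrt{0^{2} + 10^{2}}} = \frac{1}{882 + 18 \sqrt{0 + 100}} = \frac{1}{882 + 18 \sqrt{100}} = \frac{1}{882 + 18 \cdot 10} = \frac{1}{882 + 180} = \frac{1}{1062}$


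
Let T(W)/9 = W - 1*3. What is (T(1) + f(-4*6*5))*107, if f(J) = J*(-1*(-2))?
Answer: -27606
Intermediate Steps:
f(J) = 2*J (f(J) = J*2 = 2*J)
T(W) = -27 + 9*W (T(W) = 9*(W - 1*3) = 9*(W - 3) = 9*(-3 + W) = -27 + 9*W)
(T(1) + f(-4*6*5))*107 = ((-27 + 9*1) + 2*(-4*6*5))*107 = ((-27 + 9) + 2*(-24*5))*107 = (-18 + 2*(-120))*107 = (-18 - 240)*107 = -258*107 = -27606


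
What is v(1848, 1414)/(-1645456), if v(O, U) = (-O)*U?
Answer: 163317/102841 ≈ 1.5881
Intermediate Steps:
v(O, U) = -O*U
v(1848, 1414)/(-1645456) = -1*1848*1414/(-1645456) = -2613072*(-1/1645456) = 163317/102841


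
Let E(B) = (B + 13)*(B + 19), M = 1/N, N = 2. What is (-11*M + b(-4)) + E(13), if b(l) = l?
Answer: 1645/2 ≈ 822.50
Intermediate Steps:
M = 1/2 ≈ 0.50000
E(B) = (13 + B)*(19 + B)
(-11*M + b(-4)) + E(13) = (-11*1/2 - 4) + (247 + 13**2 + 32*13) = (-11/2 - 4) + (247 + 169 + 416) = -19/2 + 832 = 1645/2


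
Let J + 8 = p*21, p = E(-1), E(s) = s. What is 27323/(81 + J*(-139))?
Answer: 27323/4112 ≈ 6.6447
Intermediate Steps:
p = -1
J = -29 (J = -8 - 1*21 = -8 - 21 = -29)
27323/(81 + J*(-139)) = 27323/(81 - 29*(-139)) = 27323/(81 + 4031) = 27323/4112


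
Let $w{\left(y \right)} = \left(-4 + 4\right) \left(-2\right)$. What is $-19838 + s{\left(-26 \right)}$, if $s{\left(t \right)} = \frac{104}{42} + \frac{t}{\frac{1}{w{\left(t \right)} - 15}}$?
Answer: $- \frac{408356}{21} \approx -19446.0$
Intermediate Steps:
$w{\left(y \right)} = 0$ ($w{\left(y \right)} = 0 \left(-2\right) = 0$)
$s{\left(t \right)} = \frac{52}{21} - 15 t$ ($s{\left(t \right)} = \frac{104}{42} + \frac{t}{\frac{1}{0 - 15}} = 104 \cdot \frac{1}{42} + \frac{t}{\frac{1}{-15}} = \frac{52}{21} + \frac{t}{- \frac{1}{15}} = \frac{52}{21} + t \left(-15\right) = \frac{52}{21} - 15 t$)
$-19838 + s{\left(-26 \right)} = -19838 + \left(\frac{52}{21} - -390\right) = -19838 + \left(\frac{52}{21} + 390\right) = -19838 + \frac{8242}{21} = - \frac{408356}{21}$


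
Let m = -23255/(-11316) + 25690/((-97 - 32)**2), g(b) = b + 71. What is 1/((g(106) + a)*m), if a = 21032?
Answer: 62769852/4791074181485 ≈ 1.3101e-5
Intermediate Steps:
g(b) = 71 + b
m = 225898165/62769852 (m = -23255*(-1/11316) + 25690/((-129)**2) = 23255/11316 + 25690/16641 = 225898165/62769852 ≈ 3.5988)
1/((g(106) + a)*m) = 1/(((71 + 106) + 21032)*(225898165/62769852)) = (62769852/225898165)/(177 + 21032) = (62769852/225898165)/21209 = (1/21209)*(62769852/225898165) = 62769852/4791074181485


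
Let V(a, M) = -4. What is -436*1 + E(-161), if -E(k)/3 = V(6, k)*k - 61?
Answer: -2185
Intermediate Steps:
E(k) = 183 + 12*k (E(k) = -3*(-4*k - 61) = -3*(-61 - 4*k) = 183 + 12*k)
-436*1 + E(-161) = -436*1 + (183 + 12*(-161)) = -436 + (183 - 1932) = -436 - 1749 = -2185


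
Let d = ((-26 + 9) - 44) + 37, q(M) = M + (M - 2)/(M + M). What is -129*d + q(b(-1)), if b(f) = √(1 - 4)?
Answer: 6193/2 + 4*I*√3/3 ≈ 3096.5 + 2.3094*I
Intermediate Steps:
b(f) = I*√3 (b(f) = √(-3) = I*√3)
q(M) = M + (-2 + M)/(2*M) (q(M) = M + (-2 + M)/((2*M)) = M + (-2 + M)*(1/(2*M)) = M + (-2 + M)/(2*M))
d = -24 (d = (-17 - 44) + 37 = -61 + 37 = -24)
-129*d + q(b(-1)) = -129*(-24) + (½ + I*√3 - 1/(I*√3)) = 3096 + (½ + I*√3 - (-1)*I*√3/3) = 3096 + (½ + I*√3 + I*√3/3) = 3096 + (½ + 4*I*√3/3) = 6193/2 + 4*I*√3/3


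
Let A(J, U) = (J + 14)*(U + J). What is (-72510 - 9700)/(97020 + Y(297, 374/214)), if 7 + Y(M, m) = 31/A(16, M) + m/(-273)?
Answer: -7516495650300/8869940022127 ≈ -0.84741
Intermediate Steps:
A(J, U) = (14 + J)*(J + U)
Y(M, m) = -7 + 31/(480 + 30*M) - m/273 (Y(M, m) = -7 + (31/(16² + 14*16 + 14*M + 16*M) + m/(-273)) = -7 + (31/(256 + 224 + 14*M + 16*M) + m*(-1/273)) = -7 + (31/(480 + 30*M) - m/273) = -7 + 31/(480 + 30*M) - m/273)
(-72510 - 9700)/(97020 + Y(297, 374/214)) = (-72510 - 9700)/(97020 + (2821 - 10*(16 + 297)*(1911 + 374/214))/(2730*(16 + 297))) = -82210/(97020 + (1/2730)*(2821 - 10*313*(1911 + 374*(1/214)))/313) = -82210/(97020 + (1/2730)*(1/313)*(2821 - 10*313*(1911 + 187/107))) = -82210/(97020 + (1/2730)*(1/313)*(2821 - 10*313*204664/107)) = -82210/(97020 + (1/2730)*(1/313)*(2821 - 640598320/107)) = -82210/(97020 + (1/2730)*(1/313)*(-640296473/107)) = -82210/(97020 - 640296473/91430430) = -82210/8869940022127/91430430 = -82210*91430430/8869940022127 = -7516495650300/8869940022127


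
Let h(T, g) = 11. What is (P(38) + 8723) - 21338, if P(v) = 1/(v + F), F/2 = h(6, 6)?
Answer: -756899/60 ≈ -12615.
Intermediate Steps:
F = 22 (F = 2*11 = 22)
P(v) = 1/(22 + v) (P(v) = 1/(v + 22) = 1/(22 + v))
(P(38) + 8723) - 21338 = (1/(22 + 38) + 8723) - 21338 = (1/60 + 8723) - 21338 = 523381/60 - 21338 = -756899/60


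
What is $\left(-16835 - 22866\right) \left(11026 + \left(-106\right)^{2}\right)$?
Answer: $-883823662$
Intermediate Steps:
$\left(-16835 - 22866\right) \left(11026 + \left(-106\right)^{2}\right) = - 39701 \left(11026 + 11236\right) = \left(-39701\right) 22262 = -883823662$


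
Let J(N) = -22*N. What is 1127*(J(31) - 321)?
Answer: -1130381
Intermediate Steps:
1127*(J(31) - 321) = 1127*(-22*31 - 321) = 1127*(-682 - 321) = 1127*(-1003) = -1130381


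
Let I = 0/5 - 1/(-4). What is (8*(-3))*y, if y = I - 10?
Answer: 234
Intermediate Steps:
I = ¼ (I = 0*(⅕) - 1*(-¼) = 0 + ¼ = ¼ ≈ 0.25000)
y = -39/4 (y = ¼ - 10 = -39/4 ≈ -9.7500)
(8*(-3))*y = (8*(-3))*(-39/4) = -24*(-39/4) = 234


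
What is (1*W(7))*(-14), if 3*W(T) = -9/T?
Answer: 6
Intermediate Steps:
W(T) = -3/T (W(T) = (-9/T)/3 = -3/T)
(1*W(7))*(-14) = (1*(-3/7))*(-14) = -3/7*(-14) = 6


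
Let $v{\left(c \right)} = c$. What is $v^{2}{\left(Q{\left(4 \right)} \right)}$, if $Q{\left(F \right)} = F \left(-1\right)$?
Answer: $16$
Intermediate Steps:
$Q{\left(F \right)} = - F$
$v^{2}{\left(Q{\left(4 \right)} \right)} = \left(\left(-1\right) 4\right)^{2} = \left(-4\right)^{2} = 16$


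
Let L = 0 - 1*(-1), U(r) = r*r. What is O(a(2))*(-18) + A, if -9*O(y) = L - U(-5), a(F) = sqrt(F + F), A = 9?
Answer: -39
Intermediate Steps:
U(r) = r**2
L = 1 (L = 0 + 1 = 1)
a(F) = sqrt(2)*sqrt(F) (a(F) = sqrt(2*F) = sqrt(2)*sqrt(F))
O(y) = 8/3 (O(y) = -(1 - 1*(-5)**2)/9 = -(1 - 1*25)/9 = -(1 - 25)/9 = -1/9*(-24) = 8/3)
O(a(2))*(-18) + A = (8/3)*(-18) + 9 = -48 + 9 = -39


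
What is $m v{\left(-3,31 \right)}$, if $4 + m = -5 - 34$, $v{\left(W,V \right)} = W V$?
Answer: $3999$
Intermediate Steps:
$v{\left(W,V \right)} = V W$
$m = -43$ ($m = -4 - 39 = -43$)
$m v{\left(-3,31 \right)} = - 43 \cdot 31 \left(-3\right) = \left(-43\right) \left(-93\right) = 3999$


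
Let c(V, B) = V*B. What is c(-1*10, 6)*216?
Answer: -12960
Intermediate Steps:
c(V, B) = B*V
c(-1*10, 6)*216 = (6*(-1*10))*216 = (6*(-10))*216 = -60*216 = -12960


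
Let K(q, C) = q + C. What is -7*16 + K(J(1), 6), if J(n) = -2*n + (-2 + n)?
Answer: -109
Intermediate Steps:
J(n) = -2 - n
K(q, C) = C + q
-7*16 + K(J(1), 6) = -7*16 + (6 + (-2 - 1*1)) = -112 + (6 + (-2 - 1)) = -112 + (6 - 3) = -112 + 3 = -109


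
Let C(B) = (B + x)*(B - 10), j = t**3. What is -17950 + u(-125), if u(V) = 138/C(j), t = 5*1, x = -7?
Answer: -5295247/295 ≈ -17950.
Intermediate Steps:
t = 5
j = 125 (j = 5**3 = 125)
C(B) = (-10 + B)*(-7 + B) (C(B) = (B - 7)*(B - 10) = (-7 + B)*(-10 + B) = (-10 + B)*(-7 + B))
u(V) = 3/295 (u(V) = 138/(70 + 125**2 - 17*125) = 138/(70 + 15625 - 2125) = 138/13570 = 138*(1/13570) = 3/295)
-17950 + u(-125) = -17950 + 3/295 = -5295247/295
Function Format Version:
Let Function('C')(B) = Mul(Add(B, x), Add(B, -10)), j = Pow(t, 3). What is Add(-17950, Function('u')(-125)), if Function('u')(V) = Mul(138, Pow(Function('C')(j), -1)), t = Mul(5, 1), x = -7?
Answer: Rational(-5295247, 295) ≈ -17950.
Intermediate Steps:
t = 5
j = 125 (j = Pow(5, 3) = 125)
Function('C')(B) = Mul(Add(-10, B), Add(-7, B)) (Function('C')(B) = Mul(Add(B, -7), Add(B, -10)) = Mul(Add(-7, B), Add(-10, B)) = Mul(Add(-10, B), Add(-7, B)))
Function('u')(V) = Rational(3, 295) (Function('u')(V) = Mul(138, Pow(Add(70, Pow(125, 2), Mul(-17, 125)), -1)) = Mul(138, Pow(Add(70, 15625, -2125), -1)) = Mul(138, Pow(13570, -1)) = Mul(138, Rational(1, 13570)) = Rational(3, 295))
Add(-17950, Function('u')(-125)) = Add(-17950, Rational(3, 295)) = Rational(-5295247, 295)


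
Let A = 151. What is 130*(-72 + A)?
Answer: 10270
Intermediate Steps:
130*(-72 + A) = 130*(-72 + 151) = 130*79 = 10270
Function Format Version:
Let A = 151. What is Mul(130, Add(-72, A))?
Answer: 10270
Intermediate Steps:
Mul(130, Add(-72, A)) = Mul(130, Add(-72, 151)) = Mul(130, 79) = 10270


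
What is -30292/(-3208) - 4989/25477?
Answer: 188936143/20432554 ≈ 9.2468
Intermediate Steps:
-30292/(-3208) - 4989/25477 = -30292*(-1/3208) - 4989*1/25477 = 7573/802 - 4989/25477 = 188936143/20432554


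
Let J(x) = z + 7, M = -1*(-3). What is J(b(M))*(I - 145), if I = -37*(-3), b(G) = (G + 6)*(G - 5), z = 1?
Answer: -272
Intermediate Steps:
M = 3
b(G) = (-5 + G)*(6 + G) (b(G) = (6 + G)*(-5 + G) = (-5 + G)*(6 + G))
I = 111
J(x) = 8 (J(x) = 1 + 7 = 8)
J(b(M))*(I - 145) = 8*(111 - 145) = 8*(-34) = -272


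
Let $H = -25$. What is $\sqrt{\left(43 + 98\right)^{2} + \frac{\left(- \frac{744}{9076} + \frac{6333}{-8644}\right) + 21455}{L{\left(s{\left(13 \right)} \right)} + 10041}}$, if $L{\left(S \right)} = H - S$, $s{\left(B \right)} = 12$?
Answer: $\frac{\sqrt{47842180112213828384337547}}{49052703236} \approx 141.01$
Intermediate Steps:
$L{\left(S \right)} = -25 - S$
$\sqrt{\left(43 + 98\right)^{2} + \frac{\left(- \frac{744}{9076} + \frac{6333}{-8644}\right) + 21455}{L{\left(s{\left(13 \right)} \right)} + 10041}} = \sqrt{\left(43 + 98\right)^{2} + \frac{\left(- \frac{744}{9076} + \frac{6333}{-8644}\right) + 21455}{\left(-25 - 12\right) + 10041}} = \sqrt{141^{2} + \frac{\left(\left(-744\right) \frac{1}{9076} + 6333 \left(- \frac{1}{8644}\right)\right) + 21455}{\left(-25 - 12\right) + 10041}} = \sqrt{19881 + \frac{\left(- \frac{186}{2269} - \frac{6333}{8644}\right) + 21455}{-37 + 10041}} = \sqrt{19881 + \frac{- \frac{15977361}{19613236} + 21455}{10004}} = \sqrt{19881 + \frac{420786001019}{19613236} \cdot \frac{1}{10004}} = \sqrt{19881 + \frac{420786001019}{196210812944}} = \sqrt{\frac{3901287958140683}{196210812944}} = \frac{\sqrt{47842180112213828384337547}}{49052703236}$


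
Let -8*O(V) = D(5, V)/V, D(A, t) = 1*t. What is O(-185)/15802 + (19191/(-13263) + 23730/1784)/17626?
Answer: 730039759003/1098376398895664 ≈ 0.00066465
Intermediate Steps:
D(A, t) = t
O(V) = -⅛ (O(V) = -V/(8*V) = -⅛*1 = -⅛)
O(-185)/15802 + (19191/(-13263) + 23730/1784)/17626 = -⅛/15802 + (19191/(-13263) + 23730/1784)/17626 = -⅛*1/15802 + (19191*(-1/13263) + 23730*(1/1784))*(1/17626) = -1/126416 + (-6397/4421 + 11865/892)*(1/17626) = -1/126416 + (46749041/3943532)*(1/17626) = -1/126416 + 46749041/69508695032 = 730039759003/1098376398895664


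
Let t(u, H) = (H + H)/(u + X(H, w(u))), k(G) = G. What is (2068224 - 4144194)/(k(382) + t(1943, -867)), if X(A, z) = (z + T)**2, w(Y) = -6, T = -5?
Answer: -714133680/131119 ≈ -5446.5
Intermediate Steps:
X(A, z) = (-5 + z)**2 (X(A, z) = (z - 5)**2 = (-5 + z)**2)
t(u, H) = 2*H/(121 + u) (t(u, H) = (H + H)/(u + (-5 - 6)**2) = (2*H)/(u + (-11)**2) = (2*H)/(u + 121) = (2*H)/(121 + u) = 2*H/(121 + u))
(2068224 - 4144194)/(k(382) + t(1943, -867)) = (2068224 - 4144194)/(382 + 2*(-867)/(121 + 1943)) = -2075970/(382 + 2*(-867)/2064) = -2075970/(382 + 2*(-867)*(1/2064)) = -2075970/(382 - 289/344) = -2075970/131119/344 = -2075970*344/131119 = -714133680/131119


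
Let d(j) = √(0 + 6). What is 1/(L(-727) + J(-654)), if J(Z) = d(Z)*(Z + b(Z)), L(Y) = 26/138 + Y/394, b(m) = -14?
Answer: 1224484626/1978765615837343 - 493704502128*√6/1978765615837343 ≈ -0.00061053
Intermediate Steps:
d(j) = √6
L(Y) = 13/69 + Y/394 (L(Y) = 26*(1/138) + Y*(1/394) = 13/69 + Y/394)
J(Z) = √6*(-14 + Z) (J(Z) = √6*(Z - 14) = √6*(-14 + Z))
1/(L(-727) + J(-654)) = 1/((13/69 + (1/394)*(-727)) + √6*(-14 - 654)) = 1/((13/69 - 727/394) + √6*(-668)) = 1/(-45041/27186 - 668*√6)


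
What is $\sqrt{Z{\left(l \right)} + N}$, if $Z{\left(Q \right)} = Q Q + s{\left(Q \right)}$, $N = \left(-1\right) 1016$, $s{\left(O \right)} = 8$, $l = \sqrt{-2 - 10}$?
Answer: $2 i \sqrt{255} \approx 31.937 i$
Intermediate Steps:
$l = 2 i \sqrt{3}$ ($l = \sqrt{-12} = 2 i \sqrt{3} \approx 3.4641 i$)
$N = -1016$
$Z{\left(Q \right)} = 8 + Q^{2}$ ($Z{\left(Q \right)} = Q Q + 8 = Q^{2} + 8 = 8 + Q^{2}$)
$\sqrt{Z{\left(l \right)} + N} = \sqrt{\left(8 + \left(2 i \sqrt{3}\right)^{2}\right) - 1016} = \sqrt{\left(8 - 12\right) - 1016} = \sqrt{-4 - 1016} = \sqrt{-1020} = 2 i \sqrt{255}$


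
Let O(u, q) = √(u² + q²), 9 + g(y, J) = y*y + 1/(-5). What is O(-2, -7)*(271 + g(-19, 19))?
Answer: 3114*√53/5 ≈ 4534.1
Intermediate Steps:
g(y, J) = -46/5 + y² (g(y, J) = -9 + (y*y + 1/(-5)) = -9 + (y² - ⅕) = -9 + (-⅕ + y²) = -46/5 + y²)
O(u, q) = √(q² + u²)
O(-2, -7)*(271 + g(-19, 19)) = √((-7)² + (-2)²)*(271 + (-46/5 + (-19)²)) = √(49 + 4)*(271 + (-46/5 + 361)) = √53*(271 + 1759/5) = √53*(3114/5) = 3114*√53/5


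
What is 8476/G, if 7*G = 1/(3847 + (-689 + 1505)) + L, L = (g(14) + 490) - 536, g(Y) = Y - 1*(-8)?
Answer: -276665116/111911 ≈ -2472.2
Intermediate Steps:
g(Y) = 8 + Y (g(Y) = Y + 8 = 8 + Y)
L = -24 (L = ((8 + 14) + 490) - 536 = (22 + 490) - 536 = 512 - 536 = -24)
G = -111911/32641 (G = (1/(3847 + (-689 + 1505)) - 24)/7 = (1/(3847 + 816) - 24)/7 = (1/4663 - 24)/7 = (1/7)*(-111911/4663) = -111911/32641 ≈ -3.4285)
8476/G = 8476/(-111911/32641) = 8476*(-32641/111911) = -276665116/111911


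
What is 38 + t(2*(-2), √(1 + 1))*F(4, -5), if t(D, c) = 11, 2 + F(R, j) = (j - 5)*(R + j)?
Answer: 126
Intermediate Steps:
F(R, j) = -2 + (-5 + j)*(R + j) (F(R, j) = -2 + (j - 5)*(R + j) = -2 + (-5 + j)*(R + j))
38 + t(2*(-2), √(1 + 1))*F(4, -5) = 38 + 11*(-2 + (-5)² - 5*4 - 5*(-5) + 4*(-5)) = 38 + 11*(-2 + 25 - 20 + 25 - 20) = 38 + 11*8 = 38 + 88 = 126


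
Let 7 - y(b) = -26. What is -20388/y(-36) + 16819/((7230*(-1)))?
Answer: -49320089/79530 ≈ -620.14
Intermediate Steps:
y(b) = 33 (y(b) = 7 - 1*(-26) = 7 + 26 = 33)
-20388/y(-36) + 16819/((7230*(-1))) = -20388/33 + 16819/((7230*(-1))) = -20388*1/33 + 16819/(-7230) = -6796/11 + 16819*(-1/7230) = -6796/11 - 16819/7230 = -49320089/79530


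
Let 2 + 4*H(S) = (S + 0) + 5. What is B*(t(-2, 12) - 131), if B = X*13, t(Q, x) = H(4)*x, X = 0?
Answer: 0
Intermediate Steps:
H(S) = 3/4 + S/4 (H(S) = -1/2 + ((S + 0) + 5)/4 = -1/2 + (S + 5)/4 = -1/2 + (5 + S)/4 = -1/2 + (5/4 + S/4) = 3/4 + S/4)
t(Q, x) = 7*x/4 (t(Q, x) = (3/4 + (1/4)*4)*x = (3/4 + 1)*x = 7*x/4)
B = 0 (B = 0*13 = 0)
B*(t(-2, 12) - 131) = 0*((7/4)*12 - 131) = 0*(21 - 131) = 0*(-110) = 0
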